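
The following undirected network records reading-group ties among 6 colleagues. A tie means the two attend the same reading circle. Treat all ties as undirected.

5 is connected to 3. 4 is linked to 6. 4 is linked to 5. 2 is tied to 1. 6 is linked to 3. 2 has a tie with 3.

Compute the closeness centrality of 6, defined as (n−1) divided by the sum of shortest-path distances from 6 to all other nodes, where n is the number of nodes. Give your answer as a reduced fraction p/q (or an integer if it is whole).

5/9

Distances from 6: 1:3, 2:2, 3:1, 4:1, 5:2. Sum = 9.
n = 6, so closeness = 5/9.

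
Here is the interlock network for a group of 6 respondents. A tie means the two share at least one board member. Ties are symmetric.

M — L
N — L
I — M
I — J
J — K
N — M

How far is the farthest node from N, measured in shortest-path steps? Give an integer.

4

Distances from N: I:2, J:3, K:4, L:1, M:1.
The largest is 4 (to K), so the eccentricity of N is 4.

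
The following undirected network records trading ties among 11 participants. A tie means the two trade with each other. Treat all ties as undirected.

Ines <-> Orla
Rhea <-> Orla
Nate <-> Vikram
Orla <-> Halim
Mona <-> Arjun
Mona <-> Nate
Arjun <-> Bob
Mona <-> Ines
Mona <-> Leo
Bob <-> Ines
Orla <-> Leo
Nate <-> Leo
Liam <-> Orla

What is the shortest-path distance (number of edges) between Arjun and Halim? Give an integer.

One shortest route is Arjun – Mona – Ines – Orla – Halim, which uses 4 edges, and at distance 3 from Arjun we only reach {Orla, Vikram}, which does not include Halim. So d(Arjun,Halim) = 4.

4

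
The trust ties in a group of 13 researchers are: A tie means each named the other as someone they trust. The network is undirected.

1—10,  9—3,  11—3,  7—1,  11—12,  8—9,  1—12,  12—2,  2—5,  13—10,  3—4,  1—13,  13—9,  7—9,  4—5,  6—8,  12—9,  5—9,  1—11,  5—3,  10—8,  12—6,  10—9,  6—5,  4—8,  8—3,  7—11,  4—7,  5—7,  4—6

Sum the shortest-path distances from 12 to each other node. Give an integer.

Distances from 12: 1:1, 2:1, 3:2, 4:2, 5:2, 6:1, 7:2, 8:2, 9:1, 10:2, 11:1, 13:2.
Sum = 1 + 1 + 2 + 2 + 2 + 1 + 2 + 2 + 1 + 2 + 1 + 2 = 19.

19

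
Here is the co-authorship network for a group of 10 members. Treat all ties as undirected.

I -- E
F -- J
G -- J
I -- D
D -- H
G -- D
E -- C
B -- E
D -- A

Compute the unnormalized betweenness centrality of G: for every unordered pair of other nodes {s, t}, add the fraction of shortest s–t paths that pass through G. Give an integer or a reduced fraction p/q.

Pairs whose geodesics pass through G — E–F: 1; E–J: 1; D–F: 1; D–J: 1; I–F: 1; I–J: 1; A–F: 1; A–J: 1; F–H: 1; F–B: 1; F–C: 1; J–H: 1; J–B: 1; J–C: 1.
All other pairs contribute 0.
Summing the contributions gives betweenness(G) = 14.

14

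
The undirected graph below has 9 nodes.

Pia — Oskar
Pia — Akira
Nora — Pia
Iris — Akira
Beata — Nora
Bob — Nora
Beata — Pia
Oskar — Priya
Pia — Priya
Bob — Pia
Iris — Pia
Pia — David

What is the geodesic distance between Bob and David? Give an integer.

One shortest route is Bob – Pia – David, which uses 2 edges, and Bob and David are not directly tied, so nothing shorter exists. So d(Bob,David) = 2.

2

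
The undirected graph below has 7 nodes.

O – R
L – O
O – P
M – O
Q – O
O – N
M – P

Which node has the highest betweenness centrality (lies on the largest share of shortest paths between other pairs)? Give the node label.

Unnormalized betweenness of each node: L:0, M:0, N:0, O:14, P:0, Q:0, R:0.
O has the largest value, 14, making it the main broker — the node through which the most shortest paths run.

O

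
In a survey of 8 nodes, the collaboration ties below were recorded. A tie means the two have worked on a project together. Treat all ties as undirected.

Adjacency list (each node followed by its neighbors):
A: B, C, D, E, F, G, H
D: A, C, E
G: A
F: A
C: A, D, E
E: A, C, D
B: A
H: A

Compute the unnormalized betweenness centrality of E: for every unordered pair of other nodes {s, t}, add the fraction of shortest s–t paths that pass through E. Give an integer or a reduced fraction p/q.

No shortest path between any pair of other nodes passes through E.
Summing the contributions gives betweenness(E) = 0.

0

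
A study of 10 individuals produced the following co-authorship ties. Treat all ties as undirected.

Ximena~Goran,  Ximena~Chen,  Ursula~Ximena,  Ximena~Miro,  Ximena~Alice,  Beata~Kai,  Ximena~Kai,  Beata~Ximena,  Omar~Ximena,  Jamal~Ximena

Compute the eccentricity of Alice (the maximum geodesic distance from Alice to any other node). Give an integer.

2

Distances from Alice: Beata:2, Chen:2, Goran:2, Jamal:2, Kai:2, Miro:2, Omar:2, Ursula:2, Ximena:1.
The largest is 2 (to Ursula, Goran, Miro, Chen, Beata, Omar, Kai, and Jamal), so the eccentricity of Alice is 2.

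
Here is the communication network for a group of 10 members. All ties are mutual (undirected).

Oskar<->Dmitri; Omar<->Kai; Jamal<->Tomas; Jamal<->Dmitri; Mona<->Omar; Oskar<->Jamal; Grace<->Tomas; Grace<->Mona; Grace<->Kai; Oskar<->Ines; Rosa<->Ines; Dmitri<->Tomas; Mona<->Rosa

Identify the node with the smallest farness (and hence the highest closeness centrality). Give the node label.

Farness (sum of distances to all others) for each node — Dmitri:20, Grace:17, Ines:21, Jamal:20, Kai:23, Mona:18, Omar:24, Oskar:21, Rosa:20, Tomas:18.
The smallest farness is 17, for Grace, so Grace has the highest closeness.

Grace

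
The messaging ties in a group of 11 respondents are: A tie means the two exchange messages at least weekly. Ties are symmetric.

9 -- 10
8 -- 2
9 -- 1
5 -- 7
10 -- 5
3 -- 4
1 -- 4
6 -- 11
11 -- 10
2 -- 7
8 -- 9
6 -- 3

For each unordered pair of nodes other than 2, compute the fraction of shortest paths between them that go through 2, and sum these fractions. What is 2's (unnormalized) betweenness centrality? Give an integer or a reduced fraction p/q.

3

Pairs whose geodesics pass through 2 — 5–8: 1/2; 4–7: 1/2; 1–7: 1/2; 9–7: 1/2; 8–7: 1.
All other pairs contribute 0.
Summing the contributions gives betweenness(2) = 3.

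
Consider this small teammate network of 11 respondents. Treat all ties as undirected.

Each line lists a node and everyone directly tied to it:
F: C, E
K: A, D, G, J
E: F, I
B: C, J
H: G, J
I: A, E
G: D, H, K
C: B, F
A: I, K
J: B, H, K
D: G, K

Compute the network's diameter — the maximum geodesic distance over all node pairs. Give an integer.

5

Eccentricity of each node (its greatest distance to any other): A:4, B:4, C:4, D:5, E:5, F:5, G:5, H:5, I:4, J:4, K:4.
The maximum eccentricity is 5, realized for instance by the pair D–F via D – K – A – I – E – F. So the diameter is 5.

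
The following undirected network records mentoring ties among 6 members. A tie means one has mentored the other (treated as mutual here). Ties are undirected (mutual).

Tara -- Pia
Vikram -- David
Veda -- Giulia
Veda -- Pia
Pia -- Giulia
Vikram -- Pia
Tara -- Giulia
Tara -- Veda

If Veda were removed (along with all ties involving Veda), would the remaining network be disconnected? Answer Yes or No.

Even without Veda, every remaining node can still reach every other (the residual graph is connected), so Veda is not a cut vertex.

No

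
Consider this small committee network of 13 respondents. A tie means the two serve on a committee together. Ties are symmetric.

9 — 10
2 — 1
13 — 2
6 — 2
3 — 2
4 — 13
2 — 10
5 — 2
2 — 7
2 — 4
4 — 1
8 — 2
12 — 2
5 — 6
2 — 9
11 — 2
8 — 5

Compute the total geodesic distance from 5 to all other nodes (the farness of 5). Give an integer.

21

Distances from 5: 1:2, 2:1, 3:2, 4:2, 6:1, 7:2, 8:1, 9:2, 10:2, 11:2, 12:2, 13:2.
Sum = 2 + 1 + 2 + 2 + 1 + 2 + 1 + 2 + 2 + 2 + 2 + 2 = 21.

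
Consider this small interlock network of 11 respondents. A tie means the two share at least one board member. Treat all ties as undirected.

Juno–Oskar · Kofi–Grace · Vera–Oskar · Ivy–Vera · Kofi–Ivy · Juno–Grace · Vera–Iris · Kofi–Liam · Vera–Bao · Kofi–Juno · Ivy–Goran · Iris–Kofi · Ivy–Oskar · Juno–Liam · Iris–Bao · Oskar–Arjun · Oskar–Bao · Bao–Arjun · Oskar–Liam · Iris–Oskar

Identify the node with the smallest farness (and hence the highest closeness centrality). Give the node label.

Oskar

Farness (sum of distances to all others) for each node — Arjun:21, Bao:18, Goran:25, Grace:22, Iris:17, Ivy:16, Juno:17, Kofi:16, Liam:18, Oskar:13, Vera:17.
The smallest farness is 13, for Oskar, so Oskar has the highest closeness.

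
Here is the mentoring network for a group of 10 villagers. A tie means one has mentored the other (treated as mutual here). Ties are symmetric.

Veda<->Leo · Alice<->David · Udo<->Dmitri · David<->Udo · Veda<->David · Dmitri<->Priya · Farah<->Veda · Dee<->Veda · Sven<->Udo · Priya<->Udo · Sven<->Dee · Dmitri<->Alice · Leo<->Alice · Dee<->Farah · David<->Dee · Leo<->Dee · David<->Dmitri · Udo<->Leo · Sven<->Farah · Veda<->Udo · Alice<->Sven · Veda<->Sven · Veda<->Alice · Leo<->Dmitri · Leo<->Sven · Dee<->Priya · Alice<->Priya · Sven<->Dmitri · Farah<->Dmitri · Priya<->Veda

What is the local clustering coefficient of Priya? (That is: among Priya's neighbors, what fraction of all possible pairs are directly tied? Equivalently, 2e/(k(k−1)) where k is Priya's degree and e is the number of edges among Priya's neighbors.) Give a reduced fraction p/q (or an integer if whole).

Priya's neighbors: Alice, Dee, Dmitri, Udo, and Veda (k = 5).
Possible neighbor pairs: C(5,2) = 10. Edges among them: Alice–Dmitri, Alice–Veda, Dee–Veda, Dmitri–Udo, Udo–Veda → e = 5.
Clustering(Priya) = 5/10 = 1/2.

1/2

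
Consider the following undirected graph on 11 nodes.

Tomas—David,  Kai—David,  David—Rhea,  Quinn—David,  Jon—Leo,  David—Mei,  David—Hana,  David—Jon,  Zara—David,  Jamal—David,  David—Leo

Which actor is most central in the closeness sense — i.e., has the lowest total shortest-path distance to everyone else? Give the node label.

David

Farness (sum of distances to all others) for each node — David:10, Hana:19, Jamal:19, Jon:18, Kai:19, Leo:18, Mei:19, Quinn:19, Rhea:19, Tomas:19, Zara:19.
The smallest farness is 10, for David, so David has the highest closeness.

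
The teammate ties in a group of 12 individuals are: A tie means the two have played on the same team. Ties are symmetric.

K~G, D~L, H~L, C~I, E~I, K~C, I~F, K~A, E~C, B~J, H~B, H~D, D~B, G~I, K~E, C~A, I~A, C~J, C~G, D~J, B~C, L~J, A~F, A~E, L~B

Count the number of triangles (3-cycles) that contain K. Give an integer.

4

K's neighbors: A, C, E, and G.
Neighbor pairs that are themselves tied: K–A–C; K–A–E; K–C–E; K–C–G. Each forms one triangle with K, for 4 in total.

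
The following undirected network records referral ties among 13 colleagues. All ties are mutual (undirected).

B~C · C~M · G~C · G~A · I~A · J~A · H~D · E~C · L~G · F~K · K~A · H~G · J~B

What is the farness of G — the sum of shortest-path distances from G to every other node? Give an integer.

21

Distances from G: A:1, B:2, C:1, D:2, E:2, F:3, H:1, I:2, J:2, K:2, L:1, M:2.
Sum = 1 + 2 + 1 + 2 + 2 + 3 + 1 + 2 + 2 + 2 + 1 + 2 = 21.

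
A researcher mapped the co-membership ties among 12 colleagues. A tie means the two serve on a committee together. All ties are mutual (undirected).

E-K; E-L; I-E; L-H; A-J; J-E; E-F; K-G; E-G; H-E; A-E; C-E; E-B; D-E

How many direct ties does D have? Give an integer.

D is directly tied to E. That is 1 neighbor, so the degree of D is 1.

1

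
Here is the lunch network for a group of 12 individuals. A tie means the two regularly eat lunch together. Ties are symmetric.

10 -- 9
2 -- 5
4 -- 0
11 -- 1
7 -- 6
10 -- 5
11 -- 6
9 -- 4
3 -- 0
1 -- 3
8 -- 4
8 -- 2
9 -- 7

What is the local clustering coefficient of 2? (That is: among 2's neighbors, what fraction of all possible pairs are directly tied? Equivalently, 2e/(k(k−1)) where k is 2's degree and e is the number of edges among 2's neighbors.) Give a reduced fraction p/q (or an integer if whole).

0

2's neighbors: 5 and 8 (k = 2).
Possible neighbor pairs: C(2,2) = 1. Edges among them: none → e = 0.
Clustering(2) = 0/1.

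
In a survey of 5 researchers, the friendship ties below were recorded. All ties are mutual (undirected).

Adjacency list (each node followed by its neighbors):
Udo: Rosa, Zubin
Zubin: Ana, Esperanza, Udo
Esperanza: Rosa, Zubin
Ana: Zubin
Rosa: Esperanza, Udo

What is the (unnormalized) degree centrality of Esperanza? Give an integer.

2

Esperanza is directly tied to Rosa and Zubin. That is 2 neighbors, so the degree of Esperanza is 2.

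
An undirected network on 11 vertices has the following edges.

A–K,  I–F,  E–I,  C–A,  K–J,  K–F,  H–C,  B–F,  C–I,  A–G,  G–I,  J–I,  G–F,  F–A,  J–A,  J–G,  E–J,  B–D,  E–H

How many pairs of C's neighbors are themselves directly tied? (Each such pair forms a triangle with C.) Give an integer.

0

C's neighbors are A, H, and I, but none of them are tied to each other, so no triangle contains C.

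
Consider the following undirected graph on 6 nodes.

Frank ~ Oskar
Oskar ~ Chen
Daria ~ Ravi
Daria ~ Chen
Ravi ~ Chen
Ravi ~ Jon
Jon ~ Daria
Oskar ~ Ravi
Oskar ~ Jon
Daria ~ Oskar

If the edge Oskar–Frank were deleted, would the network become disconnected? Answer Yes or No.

Yes

Without the Oskar–Frank edge there is no alternate route between Oskar and Frank, so the network disconnects. It is a bridge.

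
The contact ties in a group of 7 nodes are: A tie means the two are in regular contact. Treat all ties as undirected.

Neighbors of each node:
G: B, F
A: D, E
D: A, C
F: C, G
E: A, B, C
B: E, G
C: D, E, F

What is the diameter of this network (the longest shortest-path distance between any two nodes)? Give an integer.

3

Eccentricity of each node (its greatest distance to any other): A:3, B:3, C:2, D:3, E:2, F:3, G:3.
The maximum eccentricity is 3, realized for instance by the pair A–F via A – E – C – F. So the diameter is 3.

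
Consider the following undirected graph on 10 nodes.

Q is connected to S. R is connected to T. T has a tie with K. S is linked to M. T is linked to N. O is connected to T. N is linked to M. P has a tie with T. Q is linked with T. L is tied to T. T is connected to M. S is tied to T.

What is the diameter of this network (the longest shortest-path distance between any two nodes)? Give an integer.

Eccentricity of each node (its greatest distance to any other): K:2, L:2, M:2, N:2, O:2, P:2, Q:2, R:2, S:2, T:1.
The maximum eccentricity is 2, realized for instance by the pair N–K via N – T – K. So the diameter is 2.

2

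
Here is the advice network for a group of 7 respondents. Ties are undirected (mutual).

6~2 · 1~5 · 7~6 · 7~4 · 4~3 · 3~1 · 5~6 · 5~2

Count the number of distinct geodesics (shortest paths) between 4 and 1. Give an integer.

The shortest distance is 2, and the only length-2 path is 4–3–1. So there is exactly 1 shortest path.

1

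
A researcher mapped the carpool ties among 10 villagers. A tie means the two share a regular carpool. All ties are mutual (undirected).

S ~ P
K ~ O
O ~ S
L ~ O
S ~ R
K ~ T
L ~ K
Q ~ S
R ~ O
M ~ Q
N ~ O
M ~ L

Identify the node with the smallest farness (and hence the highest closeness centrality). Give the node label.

Farness (sum of distances to all others) for each node — K:17, L:16, M:20, N:21, O:13, P:23, Q:20, R:18, S:15, T:25.
The smallest farness is 13, for O, so O has the highest closeness.

O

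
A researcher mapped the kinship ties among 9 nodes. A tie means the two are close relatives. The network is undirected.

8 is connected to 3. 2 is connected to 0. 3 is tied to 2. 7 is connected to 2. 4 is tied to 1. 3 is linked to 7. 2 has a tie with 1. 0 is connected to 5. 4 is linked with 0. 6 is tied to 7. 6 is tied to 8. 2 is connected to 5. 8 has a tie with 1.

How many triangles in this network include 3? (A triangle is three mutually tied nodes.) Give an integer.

3's neighbors: 2, 7, and 8.
Neighbor pairs that are themselves tied: 3–2–7. Each forms one triangle with 3, for 1 in total.

1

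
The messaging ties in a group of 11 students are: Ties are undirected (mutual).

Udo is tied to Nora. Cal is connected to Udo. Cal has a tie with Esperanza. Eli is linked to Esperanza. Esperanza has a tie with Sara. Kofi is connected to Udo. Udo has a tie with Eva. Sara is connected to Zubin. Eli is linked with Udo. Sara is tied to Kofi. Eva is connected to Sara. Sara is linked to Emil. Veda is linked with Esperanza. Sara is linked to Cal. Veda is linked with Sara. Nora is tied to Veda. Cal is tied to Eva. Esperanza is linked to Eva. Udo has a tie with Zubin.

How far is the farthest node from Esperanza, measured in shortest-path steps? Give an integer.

2

Distances from Esperanza: Cal:1, Eli:1, Emil:2, Eva:1, Kofi:2, Nora:2, Sara:1, Udo:2, Veda:1, Zubin:2.
The largest is 2 (to Udo, Emil, Kofi, Zubin, and Nora), so the eccentricity of Esperanza is 2.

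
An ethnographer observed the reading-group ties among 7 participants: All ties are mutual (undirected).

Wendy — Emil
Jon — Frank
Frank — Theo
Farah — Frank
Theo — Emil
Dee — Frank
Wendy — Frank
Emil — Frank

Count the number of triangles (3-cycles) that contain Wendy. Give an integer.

Wendy's neighbors: Emil and Frank.
Neighbor pairs that are themselves tied: Wendy–Emil–Frank. Each forms one triangle with Wendy, for 1 in total.

1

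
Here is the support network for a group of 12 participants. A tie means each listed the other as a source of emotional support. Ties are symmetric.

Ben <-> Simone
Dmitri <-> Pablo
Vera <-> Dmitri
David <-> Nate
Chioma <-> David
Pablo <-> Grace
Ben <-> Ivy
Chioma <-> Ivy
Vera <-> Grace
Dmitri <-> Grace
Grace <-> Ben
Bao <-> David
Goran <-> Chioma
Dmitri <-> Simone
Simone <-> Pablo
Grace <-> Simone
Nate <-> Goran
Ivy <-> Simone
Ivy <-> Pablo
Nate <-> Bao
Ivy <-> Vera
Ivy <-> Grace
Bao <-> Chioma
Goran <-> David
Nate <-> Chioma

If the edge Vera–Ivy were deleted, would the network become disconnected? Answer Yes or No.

Even without that edge, Vera still reaches Ivy via Vera – Grace – Ivy, so the network stays connected. Not a bridge.

No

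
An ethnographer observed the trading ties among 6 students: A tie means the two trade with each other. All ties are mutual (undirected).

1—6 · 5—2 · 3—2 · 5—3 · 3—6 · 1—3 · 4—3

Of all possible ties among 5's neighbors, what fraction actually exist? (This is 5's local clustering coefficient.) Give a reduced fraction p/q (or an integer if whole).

1

5's neighbors: 2 and 3 (k = 2).
Possible neighbor pairs: C(2,2) = 1. Edges among them: 2–3 → e = 1.
Clustering(5) = 1/1.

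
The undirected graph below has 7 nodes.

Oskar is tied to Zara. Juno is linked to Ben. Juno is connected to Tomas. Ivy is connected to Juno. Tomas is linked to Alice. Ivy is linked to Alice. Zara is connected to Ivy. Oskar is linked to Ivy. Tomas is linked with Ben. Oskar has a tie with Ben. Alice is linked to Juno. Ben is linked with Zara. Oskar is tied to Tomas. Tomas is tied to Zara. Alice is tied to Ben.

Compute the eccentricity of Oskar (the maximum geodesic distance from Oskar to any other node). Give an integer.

2

Distances from Oskar: Alice:2, Ben:1, Ivy:1, Juno:2, Tomas:1, Zara:1.
The largest is 2 (to Alice and Juno), so the eccentricity of Oskar is 2.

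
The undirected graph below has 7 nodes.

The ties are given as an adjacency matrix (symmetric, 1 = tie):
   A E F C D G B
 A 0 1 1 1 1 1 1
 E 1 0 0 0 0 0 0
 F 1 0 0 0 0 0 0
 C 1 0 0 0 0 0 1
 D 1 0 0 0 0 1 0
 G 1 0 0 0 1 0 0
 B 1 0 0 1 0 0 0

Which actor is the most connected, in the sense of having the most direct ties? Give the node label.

Degrees — A:6, B:2, C:2, D:2, E:1, F:1, G:2.
The maximum is 6, attained only by A.

A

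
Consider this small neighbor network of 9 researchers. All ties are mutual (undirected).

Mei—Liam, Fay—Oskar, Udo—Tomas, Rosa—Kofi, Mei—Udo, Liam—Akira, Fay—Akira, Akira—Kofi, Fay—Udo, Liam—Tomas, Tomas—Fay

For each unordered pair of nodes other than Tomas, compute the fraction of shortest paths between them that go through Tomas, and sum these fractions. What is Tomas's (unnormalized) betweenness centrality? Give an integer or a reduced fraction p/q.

3/2

Pairs whose geodesics pass through Tomas — Liam–Oskar: 1/2; Liam–Fay: 1/2; Liam–Udo: 1/2.
All other pairs contribute 0.
Summing the contributions gives betweenness(Tomas) = 3/2.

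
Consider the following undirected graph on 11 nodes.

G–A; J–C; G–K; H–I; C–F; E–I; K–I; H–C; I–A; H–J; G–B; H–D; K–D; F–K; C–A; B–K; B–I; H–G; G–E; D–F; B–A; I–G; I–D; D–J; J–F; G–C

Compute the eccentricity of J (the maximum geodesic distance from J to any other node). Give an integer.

Distances from J: A:2, B:3, C:1, D:1, E:3, F:1, G:2, H:1, I:2, K:2.
The largest is 3 (to E and B), so the eccentricity of J is 3.

3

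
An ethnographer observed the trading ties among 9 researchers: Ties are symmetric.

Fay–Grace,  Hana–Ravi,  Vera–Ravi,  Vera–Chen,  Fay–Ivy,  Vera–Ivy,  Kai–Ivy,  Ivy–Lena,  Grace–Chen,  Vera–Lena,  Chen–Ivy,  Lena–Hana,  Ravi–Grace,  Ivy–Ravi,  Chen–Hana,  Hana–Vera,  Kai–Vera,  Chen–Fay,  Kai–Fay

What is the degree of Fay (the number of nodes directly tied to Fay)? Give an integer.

Fay is directly tied to Chen, Grace, Ivy, and Kai. That is 4 neighbors, so the degree of Fay is 4.

4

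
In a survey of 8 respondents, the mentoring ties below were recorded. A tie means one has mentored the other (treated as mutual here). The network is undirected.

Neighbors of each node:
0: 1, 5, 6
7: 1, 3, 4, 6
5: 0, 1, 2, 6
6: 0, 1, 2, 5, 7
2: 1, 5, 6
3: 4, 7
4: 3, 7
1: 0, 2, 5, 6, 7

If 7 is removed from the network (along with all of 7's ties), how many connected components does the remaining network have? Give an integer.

2

Without 7, the remaining ties split the others into: {3, 4}; {0, 1, 2, 5, 6}.
That's 2 separate components.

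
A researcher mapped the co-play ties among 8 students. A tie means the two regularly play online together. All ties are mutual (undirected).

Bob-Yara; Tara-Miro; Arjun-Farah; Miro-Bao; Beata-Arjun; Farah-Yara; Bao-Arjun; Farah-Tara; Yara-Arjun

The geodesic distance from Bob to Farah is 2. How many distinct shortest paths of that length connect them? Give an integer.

1

The shortest distance is 2, and the only length-2 path is Bob–Yara–Farah. So there is exactly 1 shortest path.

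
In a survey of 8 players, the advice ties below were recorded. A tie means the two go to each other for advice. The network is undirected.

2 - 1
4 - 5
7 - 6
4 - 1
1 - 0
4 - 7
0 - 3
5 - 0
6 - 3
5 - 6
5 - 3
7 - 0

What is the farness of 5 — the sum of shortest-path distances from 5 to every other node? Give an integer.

Distances from 5: 0:1, 1:2, 2:3, 3:1, 4:1, 6:1, 7:2.
Sum = 1 + 2 + 3 + 1 + 1 + 1 + 2 = 11.

11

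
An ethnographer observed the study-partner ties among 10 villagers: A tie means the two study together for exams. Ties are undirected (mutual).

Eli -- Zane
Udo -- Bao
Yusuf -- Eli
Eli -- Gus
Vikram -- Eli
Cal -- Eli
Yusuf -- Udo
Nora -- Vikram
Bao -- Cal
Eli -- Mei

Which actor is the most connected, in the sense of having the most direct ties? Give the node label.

Degrees — Bao:2, Cal:2, Eli:6, Gus:1, Mei:1, Nora:1, Udo:2, Vikram:2, Yusuf:2, Zane:1.
The maximum is 6, attained only by Eli.

Eli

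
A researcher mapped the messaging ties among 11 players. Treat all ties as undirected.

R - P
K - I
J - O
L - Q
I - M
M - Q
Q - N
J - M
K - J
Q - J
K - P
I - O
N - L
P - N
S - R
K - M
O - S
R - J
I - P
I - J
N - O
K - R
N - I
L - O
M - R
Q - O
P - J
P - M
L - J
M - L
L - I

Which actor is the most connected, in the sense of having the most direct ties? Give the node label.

J

Degrees — I:7, J:8, K:5, L:6, M:7, N:5, O:6, P:6, Q:5, R:5, S:2.
The maximum is 8, attained only by J.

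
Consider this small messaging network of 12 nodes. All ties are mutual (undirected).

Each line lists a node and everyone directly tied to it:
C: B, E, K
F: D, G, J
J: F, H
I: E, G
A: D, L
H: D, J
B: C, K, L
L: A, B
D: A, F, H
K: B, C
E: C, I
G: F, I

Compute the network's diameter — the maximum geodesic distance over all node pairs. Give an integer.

6

Eccentricity of each node (its greatest distance to any other): A:4, B:5, C:5, D:4, E:5, F:5, G:4, H:5, I:4, J:6, K:6, L:4.
The maximum eccentricity is 6, realized for instance by the pair J–K via J – F – G – I – E – C – K. So the diameter is 6.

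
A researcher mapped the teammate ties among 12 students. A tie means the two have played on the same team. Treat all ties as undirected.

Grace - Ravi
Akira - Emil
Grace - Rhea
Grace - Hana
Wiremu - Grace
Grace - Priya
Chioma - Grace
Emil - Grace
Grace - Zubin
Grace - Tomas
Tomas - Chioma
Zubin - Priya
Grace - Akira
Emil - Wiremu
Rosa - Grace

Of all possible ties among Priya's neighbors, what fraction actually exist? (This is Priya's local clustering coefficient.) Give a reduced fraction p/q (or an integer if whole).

Priya's neighbors: Grace and Zubin (k = 2).
Possible neighbor pairs: C(2,2) = 1. Edges among them: Grace–Zubin → e = 1.
Clustering(Priya) = 1/1.

1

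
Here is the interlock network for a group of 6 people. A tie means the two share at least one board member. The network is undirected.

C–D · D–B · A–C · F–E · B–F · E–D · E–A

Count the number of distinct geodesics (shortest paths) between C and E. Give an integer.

The shortest distance is 2. The length-2 paths are: C–D–E; C–A–E.
That gives 2 distinct shortest paths.

2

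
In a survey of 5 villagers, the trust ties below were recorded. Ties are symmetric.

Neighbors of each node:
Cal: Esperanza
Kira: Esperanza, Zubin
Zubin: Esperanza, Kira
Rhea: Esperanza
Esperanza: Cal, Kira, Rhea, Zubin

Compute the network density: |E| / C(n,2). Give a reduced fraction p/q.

There are 5 edges and 5 nodes, so the maximum possible is C(5,2) = 10.
Density = 5/10 = 1/2.

1/2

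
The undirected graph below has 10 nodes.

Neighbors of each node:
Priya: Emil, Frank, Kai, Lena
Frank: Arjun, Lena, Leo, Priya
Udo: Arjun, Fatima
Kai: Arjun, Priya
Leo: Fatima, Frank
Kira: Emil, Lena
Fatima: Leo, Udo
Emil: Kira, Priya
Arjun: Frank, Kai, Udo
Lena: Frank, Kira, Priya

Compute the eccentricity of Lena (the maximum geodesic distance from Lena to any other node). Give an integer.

Distances from Lena: Arjun:2, Emil:2, Fatima:3, Frank:1, Kai:2, Kira:1, Leo:2, Priya:1, Udo:3.
The largest is 3 (to Fatima and Udo), so the eccentricity of Lena is 3.

3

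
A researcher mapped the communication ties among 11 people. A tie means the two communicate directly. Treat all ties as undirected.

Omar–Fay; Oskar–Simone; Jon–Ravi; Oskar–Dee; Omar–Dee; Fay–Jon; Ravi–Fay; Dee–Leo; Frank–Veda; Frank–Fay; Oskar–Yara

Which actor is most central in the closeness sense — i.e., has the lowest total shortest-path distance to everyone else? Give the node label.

Farness (sum of distances to all others) for each node — Dee:22, Fay:22, Frank:29, Jon:30, Leo:31, Omar:21, Oskar:27, Ravi:30, Simone:36, Veda:38, Yara:36.
The smallest farness is 21, for Omar, so Omar has the highest closeness.

Omar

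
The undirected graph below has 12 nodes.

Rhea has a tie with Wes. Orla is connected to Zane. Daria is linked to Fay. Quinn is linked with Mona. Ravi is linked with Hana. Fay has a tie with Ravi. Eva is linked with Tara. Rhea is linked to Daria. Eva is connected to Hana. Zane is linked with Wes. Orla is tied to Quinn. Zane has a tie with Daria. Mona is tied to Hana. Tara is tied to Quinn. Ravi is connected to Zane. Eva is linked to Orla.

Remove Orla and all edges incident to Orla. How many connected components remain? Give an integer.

1

Orla's neighbors (Eva, Quinn, and Zane) remain reachable from one another through other ties, so the rest of the network stays in one piece.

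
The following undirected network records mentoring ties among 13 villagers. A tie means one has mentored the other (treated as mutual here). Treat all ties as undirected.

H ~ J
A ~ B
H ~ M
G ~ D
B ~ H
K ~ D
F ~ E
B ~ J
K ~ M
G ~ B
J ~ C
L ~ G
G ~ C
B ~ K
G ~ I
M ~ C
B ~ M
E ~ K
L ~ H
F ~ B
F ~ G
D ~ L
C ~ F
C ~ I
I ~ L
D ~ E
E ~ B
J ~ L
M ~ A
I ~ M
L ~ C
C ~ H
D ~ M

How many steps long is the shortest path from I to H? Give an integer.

2

One shortest route is I – M – H, which uses 2 edges, and I and H are not directly tied, so nothing shorter exists. So d(I,H) = 2.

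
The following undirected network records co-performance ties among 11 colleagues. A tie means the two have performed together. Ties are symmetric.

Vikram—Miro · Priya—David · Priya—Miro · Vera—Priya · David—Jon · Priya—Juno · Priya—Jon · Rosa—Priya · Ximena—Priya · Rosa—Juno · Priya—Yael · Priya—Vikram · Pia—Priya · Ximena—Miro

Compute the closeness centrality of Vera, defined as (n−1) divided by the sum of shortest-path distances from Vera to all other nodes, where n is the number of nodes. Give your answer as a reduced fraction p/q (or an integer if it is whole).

10/19

Distances from Vera: David:2, Jon:2, Juno:2, Miro:2, Pia:2, Priya:1, Rosa:2, Vikram:2, Ximena:2, Yael:2. Sum = 19.
n = 11, so closeness = 10/19.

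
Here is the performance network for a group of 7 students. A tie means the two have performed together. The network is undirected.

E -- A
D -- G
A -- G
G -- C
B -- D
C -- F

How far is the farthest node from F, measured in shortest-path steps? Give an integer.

4

Distances from F: A:3, B:4, C:1, D:3, E:4, G:2.
The largest is 4 (to E and B), so the eccentricity of F is 4.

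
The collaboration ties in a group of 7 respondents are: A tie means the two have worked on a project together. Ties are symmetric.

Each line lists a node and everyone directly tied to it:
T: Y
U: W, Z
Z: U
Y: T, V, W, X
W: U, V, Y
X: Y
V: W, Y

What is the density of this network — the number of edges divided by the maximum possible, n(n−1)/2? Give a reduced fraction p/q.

1/3

There are 7 edges and 7 nodes, so the maximum possible is C(7,2) = 21.
Density = 7/21 = 1/3.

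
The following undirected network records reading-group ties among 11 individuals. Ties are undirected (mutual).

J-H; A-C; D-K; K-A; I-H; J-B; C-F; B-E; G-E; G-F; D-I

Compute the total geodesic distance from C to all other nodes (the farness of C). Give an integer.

Distances from C: A:1, B:4, D:3, E:3, F:1, G:2, H:5, I:4, J:5, K:2.
Sum = 1 + 4 + 3 + 3 + 1 + 2 + 5 + 4 + 5 + 2 = 30.

30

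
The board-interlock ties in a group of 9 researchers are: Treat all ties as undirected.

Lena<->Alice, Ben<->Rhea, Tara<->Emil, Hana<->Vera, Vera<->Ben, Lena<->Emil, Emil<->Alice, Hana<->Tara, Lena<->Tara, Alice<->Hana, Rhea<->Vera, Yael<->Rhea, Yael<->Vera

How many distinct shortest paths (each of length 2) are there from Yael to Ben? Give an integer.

The shortest distance is 2. The length-2 paths are: Yael–Rhea–Ben; Yael–Vera–Ben.
That gives 2 distinct shortest paths.

2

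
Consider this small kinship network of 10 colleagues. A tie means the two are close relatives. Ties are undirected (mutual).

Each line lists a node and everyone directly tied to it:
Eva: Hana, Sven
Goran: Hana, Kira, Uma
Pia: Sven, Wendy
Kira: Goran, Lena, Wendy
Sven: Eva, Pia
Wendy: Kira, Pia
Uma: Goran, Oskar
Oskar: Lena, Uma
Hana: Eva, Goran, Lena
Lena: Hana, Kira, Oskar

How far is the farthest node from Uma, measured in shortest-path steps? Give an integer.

Distances from Uma: Eva:3, Goran:1, Hana:2, Kira:2, Lena:2, Oskar:1, Pia:4, Sven:4, Wendy:3.
The largest is 4 (to Pia and Sven), so the eccentricity of Uma is 4.

4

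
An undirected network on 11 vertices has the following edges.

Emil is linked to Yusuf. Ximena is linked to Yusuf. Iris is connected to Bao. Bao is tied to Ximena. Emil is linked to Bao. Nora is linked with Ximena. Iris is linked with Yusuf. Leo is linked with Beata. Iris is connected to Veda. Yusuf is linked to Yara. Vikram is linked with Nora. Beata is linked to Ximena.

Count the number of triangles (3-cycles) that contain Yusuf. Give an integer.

0

Yusuf's neighbors are Emil, Iris, Ximena, and Yara, but none of them are tied to each other, so no triangle contains Yusuf.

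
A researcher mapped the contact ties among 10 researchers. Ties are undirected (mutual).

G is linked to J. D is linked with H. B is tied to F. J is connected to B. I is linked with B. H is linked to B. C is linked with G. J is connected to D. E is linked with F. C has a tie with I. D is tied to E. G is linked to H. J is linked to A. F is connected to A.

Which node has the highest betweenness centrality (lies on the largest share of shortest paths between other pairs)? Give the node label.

B

Unnormalized betweenness of each node: A:5/6, B:31/3, C:1, D:17/4, E:1, F:55/12, G:21/4, H:11/3, I:7/3, J:35/4.
B has the largest value, 31/3, making it the main broker — the node through which the most shortest paths run.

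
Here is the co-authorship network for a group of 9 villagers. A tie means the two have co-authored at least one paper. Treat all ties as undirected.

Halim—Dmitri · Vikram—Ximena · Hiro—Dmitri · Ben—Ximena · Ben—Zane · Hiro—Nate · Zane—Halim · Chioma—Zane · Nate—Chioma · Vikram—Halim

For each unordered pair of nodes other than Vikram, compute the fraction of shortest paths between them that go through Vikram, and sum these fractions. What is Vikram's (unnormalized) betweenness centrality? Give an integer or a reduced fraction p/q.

Pairs whose geodesics pass through Vikram — Dmitri–Ximena: 1; Halim–Ximena: 1; Ximena–Hiro: 1.
All other pairs contribute 0.
Summing the contributions gives betweenness(Vikram) = 3.

3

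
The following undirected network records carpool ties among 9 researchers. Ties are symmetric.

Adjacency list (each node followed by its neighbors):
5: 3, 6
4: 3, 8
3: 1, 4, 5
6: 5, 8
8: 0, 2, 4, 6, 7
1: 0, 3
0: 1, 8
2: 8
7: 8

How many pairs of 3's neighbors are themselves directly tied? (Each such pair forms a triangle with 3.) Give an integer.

0

3's neighbors are 1, 4, and 5, but none of them are tied to each other, so no triangle contains 3.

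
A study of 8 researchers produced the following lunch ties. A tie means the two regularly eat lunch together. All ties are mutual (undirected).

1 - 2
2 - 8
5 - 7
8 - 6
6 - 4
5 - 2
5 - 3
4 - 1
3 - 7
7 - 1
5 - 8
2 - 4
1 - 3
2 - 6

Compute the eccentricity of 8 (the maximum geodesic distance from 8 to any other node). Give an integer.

Distances from 8: 1:2, 2:1, 3:2, 4:2, 5:1, 6:1, 7:2.
The largest is 2 (to 1, 4, 7, and 3), so the eccentricity of 8 is 2.

2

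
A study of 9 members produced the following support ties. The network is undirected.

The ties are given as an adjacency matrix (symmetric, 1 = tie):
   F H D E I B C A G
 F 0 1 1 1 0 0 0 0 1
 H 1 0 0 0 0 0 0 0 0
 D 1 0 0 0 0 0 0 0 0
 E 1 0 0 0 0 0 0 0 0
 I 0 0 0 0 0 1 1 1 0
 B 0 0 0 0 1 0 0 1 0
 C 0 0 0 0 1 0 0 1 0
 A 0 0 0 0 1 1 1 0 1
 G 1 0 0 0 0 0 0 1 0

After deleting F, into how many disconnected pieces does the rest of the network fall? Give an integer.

Without F, the remaining ties split the others into: {H}; {D}; {E}; {A, B, C, G, I}.
That's 4 separate components.

4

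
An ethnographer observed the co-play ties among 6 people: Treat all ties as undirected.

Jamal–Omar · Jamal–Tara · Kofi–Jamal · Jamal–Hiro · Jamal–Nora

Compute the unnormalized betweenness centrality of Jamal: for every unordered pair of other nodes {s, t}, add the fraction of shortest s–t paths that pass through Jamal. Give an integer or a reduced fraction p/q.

10

Pairs whose geodesics pass through Jamal — Omar–Nora: 1; Omar–Kofi: 1; Omar–Tara: 1; Omar–Hiro: 1; Nora–Kofi: 1; Nora–Tara: 1; Nora–Hiro: 1; Kofi–Tara: 1; Kofi–Hiro: 1; Tara–Hiro: 1.
All other pairs contribute 0.
Summing the contributions gives betweenness(Jamal) = 10.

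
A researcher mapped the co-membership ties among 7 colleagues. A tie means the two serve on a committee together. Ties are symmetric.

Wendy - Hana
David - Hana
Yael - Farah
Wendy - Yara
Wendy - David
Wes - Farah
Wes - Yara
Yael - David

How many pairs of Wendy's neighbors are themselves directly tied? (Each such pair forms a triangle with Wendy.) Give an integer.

1

Wendy's neighbors: David, Hana, and Yara.
Neighbor pairs that are themselves tied: Wendy–David–Hana. Each forms one triangle with Wendy, for 1 in total.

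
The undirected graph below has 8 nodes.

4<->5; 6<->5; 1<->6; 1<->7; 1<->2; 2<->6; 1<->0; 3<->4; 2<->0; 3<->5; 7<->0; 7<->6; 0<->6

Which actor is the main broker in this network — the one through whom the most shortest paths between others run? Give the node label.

Unnormalized betweenness of each node: 0:1/3, 1:1/3, 2:0, 3:0, 4:0, 5:10, 6:37/3, 7:0.
6 has the largest value, 37/3, making it the main broker — the node through which the most shortest paths run.

6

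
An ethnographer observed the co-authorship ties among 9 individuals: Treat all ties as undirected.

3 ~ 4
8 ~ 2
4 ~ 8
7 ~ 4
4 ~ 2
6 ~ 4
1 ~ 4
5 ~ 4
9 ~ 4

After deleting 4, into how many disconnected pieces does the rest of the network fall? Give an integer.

Without 4, the remaining ties split the others into: {5}; {3}; {6}; {2, 8}; {7}; {9}; {1}.
That's 7 separate components.

7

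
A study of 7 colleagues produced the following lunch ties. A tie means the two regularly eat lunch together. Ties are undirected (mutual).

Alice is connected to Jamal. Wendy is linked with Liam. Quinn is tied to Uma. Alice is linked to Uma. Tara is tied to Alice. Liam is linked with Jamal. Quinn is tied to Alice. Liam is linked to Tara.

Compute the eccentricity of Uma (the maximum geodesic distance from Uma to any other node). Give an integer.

4

Distances from Uma: Alice:1, Jamal:2, Liam:3, Quinn:1, Tara:2, Wendy:4.
The largest is 4 (to Wendy), so the eccentricity of Uma is 4.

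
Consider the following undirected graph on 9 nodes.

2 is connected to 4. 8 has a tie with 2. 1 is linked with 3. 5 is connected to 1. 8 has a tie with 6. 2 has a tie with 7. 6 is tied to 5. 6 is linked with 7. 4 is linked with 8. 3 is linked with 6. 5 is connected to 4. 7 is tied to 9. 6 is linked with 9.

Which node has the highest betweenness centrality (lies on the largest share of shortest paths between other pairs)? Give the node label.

6

Unnormalized betweenness of each node: 1:5/6, 2:11/6, 3:11/6, 4:17/6, 5:17/3, 6:25/2, 7:7/3, 8:13/6, 9:0.
6 has the largest value, 25/2, making it the main broker — the node through which the most shortest paths run.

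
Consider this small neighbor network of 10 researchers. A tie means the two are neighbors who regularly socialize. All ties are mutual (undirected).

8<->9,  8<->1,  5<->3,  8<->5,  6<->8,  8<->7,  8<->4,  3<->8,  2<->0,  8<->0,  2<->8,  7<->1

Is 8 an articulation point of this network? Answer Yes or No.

Removing 8 leaves {4} with no path to {1 and 7}, so the network splits into 6 components. 8 is a cut vertex.

Yes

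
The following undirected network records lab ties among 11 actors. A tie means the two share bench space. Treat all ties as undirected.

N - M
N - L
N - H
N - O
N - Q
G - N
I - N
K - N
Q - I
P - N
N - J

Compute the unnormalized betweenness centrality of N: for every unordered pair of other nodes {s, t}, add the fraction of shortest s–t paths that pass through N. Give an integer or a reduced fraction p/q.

44

Pairs whose geodesics pass through N — K–H: 1; K–M: 1; K–O: 1; K–G: 1; K–J: 1; K–L: 1; K–I: 1; K–P: 1; K–Q: 1; H–M: 1; H–O: 1; H–G: 1; H–J: 1; H–L: 1 … (+30 more pairs).
All other pairs contribute 0.
Summing the contributions gives betweenness(N) = 44.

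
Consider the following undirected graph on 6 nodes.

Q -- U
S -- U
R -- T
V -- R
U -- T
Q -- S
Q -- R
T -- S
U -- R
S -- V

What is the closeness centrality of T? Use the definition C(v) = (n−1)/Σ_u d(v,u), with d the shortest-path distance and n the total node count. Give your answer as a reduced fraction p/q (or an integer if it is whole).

5/7

Distances from T: Q:2, R:1, S:1, U:1, V:2. Sum = 7.
n = 6, so closeness = 5/7.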